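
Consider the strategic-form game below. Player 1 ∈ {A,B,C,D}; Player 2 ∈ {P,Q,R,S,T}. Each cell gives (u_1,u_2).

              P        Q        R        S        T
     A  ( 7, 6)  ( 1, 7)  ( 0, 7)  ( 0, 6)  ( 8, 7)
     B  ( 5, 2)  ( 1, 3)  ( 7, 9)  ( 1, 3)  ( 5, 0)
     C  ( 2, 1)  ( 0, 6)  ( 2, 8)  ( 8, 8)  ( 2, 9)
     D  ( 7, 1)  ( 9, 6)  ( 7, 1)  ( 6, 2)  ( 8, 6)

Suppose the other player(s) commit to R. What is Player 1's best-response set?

u_1(A vs R) = 0
u_1(B vs R) = 7
u_1(C vs R) = 2
u_1(D vs R) = 7
max payoff 7 at {B,D}

BR_1 = {B,D}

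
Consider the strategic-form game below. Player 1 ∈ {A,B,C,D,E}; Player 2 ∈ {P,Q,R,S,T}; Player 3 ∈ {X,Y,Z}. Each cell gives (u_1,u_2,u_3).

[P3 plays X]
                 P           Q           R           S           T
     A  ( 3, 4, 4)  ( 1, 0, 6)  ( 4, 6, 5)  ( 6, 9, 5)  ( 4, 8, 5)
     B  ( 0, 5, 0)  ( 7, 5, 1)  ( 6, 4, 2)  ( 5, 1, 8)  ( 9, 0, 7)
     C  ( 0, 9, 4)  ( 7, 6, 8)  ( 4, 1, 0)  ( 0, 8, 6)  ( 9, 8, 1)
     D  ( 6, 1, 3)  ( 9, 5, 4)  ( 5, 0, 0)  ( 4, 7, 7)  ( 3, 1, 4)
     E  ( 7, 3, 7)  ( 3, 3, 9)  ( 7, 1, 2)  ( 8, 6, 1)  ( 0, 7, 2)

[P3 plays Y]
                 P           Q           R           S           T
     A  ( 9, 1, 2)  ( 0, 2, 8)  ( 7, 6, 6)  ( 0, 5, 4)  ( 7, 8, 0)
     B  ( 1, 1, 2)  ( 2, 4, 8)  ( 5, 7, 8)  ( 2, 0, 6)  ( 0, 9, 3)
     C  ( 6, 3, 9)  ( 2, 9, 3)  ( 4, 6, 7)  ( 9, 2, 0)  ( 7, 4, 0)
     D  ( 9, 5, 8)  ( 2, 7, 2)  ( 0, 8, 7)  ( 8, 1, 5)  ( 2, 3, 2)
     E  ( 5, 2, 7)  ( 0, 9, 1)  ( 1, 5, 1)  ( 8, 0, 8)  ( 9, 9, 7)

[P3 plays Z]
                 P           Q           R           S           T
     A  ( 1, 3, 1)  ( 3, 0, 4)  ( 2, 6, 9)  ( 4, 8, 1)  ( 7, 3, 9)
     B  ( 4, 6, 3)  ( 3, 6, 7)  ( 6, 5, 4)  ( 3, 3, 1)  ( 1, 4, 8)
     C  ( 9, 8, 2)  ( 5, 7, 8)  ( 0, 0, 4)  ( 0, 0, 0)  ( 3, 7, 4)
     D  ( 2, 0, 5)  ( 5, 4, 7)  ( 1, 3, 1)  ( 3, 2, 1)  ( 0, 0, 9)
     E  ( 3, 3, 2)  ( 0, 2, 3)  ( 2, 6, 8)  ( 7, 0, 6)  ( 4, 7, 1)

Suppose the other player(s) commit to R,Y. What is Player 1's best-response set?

BR_1 = {A}

u_1(A vs R,Y) = 7
u_1(B vs R,Y) = 5
u_1(C vs R,Y) = 4
u_1(D vs R,Y) = 0
u_1(E vs R,Y) = 1
max payoff 7 at {A}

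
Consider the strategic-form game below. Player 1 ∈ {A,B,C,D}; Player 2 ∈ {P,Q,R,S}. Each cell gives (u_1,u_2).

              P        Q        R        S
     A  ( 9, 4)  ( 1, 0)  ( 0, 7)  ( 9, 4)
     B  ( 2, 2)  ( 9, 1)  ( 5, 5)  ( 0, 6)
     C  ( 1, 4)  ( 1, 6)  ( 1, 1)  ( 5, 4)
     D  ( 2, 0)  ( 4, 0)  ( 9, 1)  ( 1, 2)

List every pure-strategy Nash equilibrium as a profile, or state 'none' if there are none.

PSNE: ∅

(A,P): not NE [P2→R gives 7>4]
(A,Q): not NE [P1→B gives 9>1; P2→R gives 7>0]
(A,R): not NE [P1→D gives 9>0]
(A,S): not NE [P2→R gives 7>4]
(B,P): not NE [P1→A gives 9>2; P2→S gives 6>2]
(B,Q): not NE [P2→S gives 6>1]
(B,R): not NE [P1→D gives 9>5; P2→S gives 6>5]
(B,S): not NE [P1→A gives 9>0]
(C,P): not NE [P1→A gives 9>1; P2→Q gives 6>4]
(C,Q): not NE [P1→B gives 9>1]
(C,R): not NE [P1→D gives 9>1; P2→Q gives 6>1]
(C,S): not NE [P1→A gives 9>5; P2→Q gives 6>4]
(D,P): not NE [P1→A gives 9>2; P2→S gives 2>0]
(D,Q): not NE [P1→B gives 9>4; P2→S gives 2>0]
(D,R): not NE [P2→S gives 2>1]
(D,S): not NE [P1→A gives 9>1]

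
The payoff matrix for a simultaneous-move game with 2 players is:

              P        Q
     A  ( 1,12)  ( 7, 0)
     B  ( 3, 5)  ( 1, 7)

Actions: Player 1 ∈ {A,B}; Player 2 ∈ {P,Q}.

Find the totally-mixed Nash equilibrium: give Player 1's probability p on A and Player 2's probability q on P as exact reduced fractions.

p=1/7, q=3/4

P1 indiff ⇒ q·1+(1-q)·7 = q·3+(1-q)·1 ⇒ q(-2) = (1-q)(-6) ⇒ q = 3/4
P2 indiff ⇒ p·12+(1-p)·5 = p·0+(1-p)·7 ⇒ p(12) = (1-p)(2) ⇒ p = 1/7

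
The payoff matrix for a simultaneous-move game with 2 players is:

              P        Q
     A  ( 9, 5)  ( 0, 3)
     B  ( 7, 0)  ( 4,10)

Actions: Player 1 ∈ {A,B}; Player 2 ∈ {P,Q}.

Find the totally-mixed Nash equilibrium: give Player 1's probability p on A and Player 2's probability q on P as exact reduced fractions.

P1 indiff ⇒ q·9+(1-q)·0 = q·7+(1-q)·4 ⇒ q(2) = (1-q)(4) ⇒ q = 2/3
P2 indiff ⇒ p·5+(1-p)·0 = p·3+(1-p)·10 ⇒ p(2) = (1-p)(10) ⇒ p = 5/6

(p,q) = (5/6, 2/3)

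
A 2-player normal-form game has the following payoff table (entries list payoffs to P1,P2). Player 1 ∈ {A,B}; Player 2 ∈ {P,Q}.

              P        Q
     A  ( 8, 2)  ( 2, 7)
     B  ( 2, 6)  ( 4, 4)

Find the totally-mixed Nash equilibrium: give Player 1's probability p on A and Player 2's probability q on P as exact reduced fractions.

P1 indiff ⇒ q·8+(1-q)·2 = q·2+(1-q)·4 ⇒ q(6) = (1-q)(2) ⇒ q = 1/4
P2 indiff ⇒ p·2+(1-p)·6 = p·7+(1-p)·4 ⇒ p(-5) = (1-p)(-2) ⇒ p = 2/7

(p,q) = (2/7, 1/4)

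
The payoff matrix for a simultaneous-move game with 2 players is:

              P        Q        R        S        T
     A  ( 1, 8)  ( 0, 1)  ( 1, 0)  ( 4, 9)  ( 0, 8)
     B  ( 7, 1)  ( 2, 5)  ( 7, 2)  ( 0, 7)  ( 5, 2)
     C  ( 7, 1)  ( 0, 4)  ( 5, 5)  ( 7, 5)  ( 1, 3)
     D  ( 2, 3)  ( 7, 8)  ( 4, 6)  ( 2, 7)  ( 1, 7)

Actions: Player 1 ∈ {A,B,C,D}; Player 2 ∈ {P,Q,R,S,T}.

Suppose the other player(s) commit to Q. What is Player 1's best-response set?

argmax u_1 = {D}

u_1(A vs Q) = 0
u_1(B vs Q) = 2
u_1(C vs Q) = 0
u_1(D vs Q) = 7
max payoff 7 at {D}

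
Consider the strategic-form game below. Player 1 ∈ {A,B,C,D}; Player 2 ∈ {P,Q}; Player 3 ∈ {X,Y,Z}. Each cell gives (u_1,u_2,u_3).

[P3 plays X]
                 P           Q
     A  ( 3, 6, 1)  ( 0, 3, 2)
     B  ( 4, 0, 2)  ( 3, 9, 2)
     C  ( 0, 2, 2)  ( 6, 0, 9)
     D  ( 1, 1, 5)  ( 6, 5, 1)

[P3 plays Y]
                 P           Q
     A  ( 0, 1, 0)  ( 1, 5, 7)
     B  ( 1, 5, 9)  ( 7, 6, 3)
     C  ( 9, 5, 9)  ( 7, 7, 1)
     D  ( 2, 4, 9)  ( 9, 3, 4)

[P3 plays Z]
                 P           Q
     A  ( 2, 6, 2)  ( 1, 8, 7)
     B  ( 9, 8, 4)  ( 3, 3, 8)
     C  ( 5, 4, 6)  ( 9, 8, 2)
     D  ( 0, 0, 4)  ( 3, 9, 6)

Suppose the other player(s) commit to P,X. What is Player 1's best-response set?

P1 best: {B}

u_1(A vs P,X) = 3
u_1(B vs P,X) = 4
u_1(C vs P,X) = 0
u_1(D vs P,X) = 1
max payoff 4 at {B}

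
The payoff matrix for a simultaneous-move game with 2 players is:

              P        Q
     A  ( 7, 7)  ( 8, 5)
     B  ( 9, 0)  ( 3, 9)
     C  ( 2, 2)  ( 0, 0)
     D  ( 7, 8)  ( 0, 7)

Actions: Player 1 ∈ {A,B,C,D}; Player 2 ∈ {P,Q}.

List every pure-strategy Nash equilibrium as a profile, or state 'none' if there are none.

Equilibria: none

(A,P): not NE [P1→B gives 9>7]
(A,Q): not NE [P2→P gives 7>5]
(B,P): not NE [P2→Q gives 9>0]
(B,Q): not NE [P1→A gives 8>3]
(C,P): not NE [P1→B gives 9>2]
(C,Q): not NE [P1→A gives 8>0; P2→P gives 2>0]
(D,P): not NE [P1→B gives 9>7]
(D,Q): not NE [P1→A gives 8>0; P2→P gives 8>7]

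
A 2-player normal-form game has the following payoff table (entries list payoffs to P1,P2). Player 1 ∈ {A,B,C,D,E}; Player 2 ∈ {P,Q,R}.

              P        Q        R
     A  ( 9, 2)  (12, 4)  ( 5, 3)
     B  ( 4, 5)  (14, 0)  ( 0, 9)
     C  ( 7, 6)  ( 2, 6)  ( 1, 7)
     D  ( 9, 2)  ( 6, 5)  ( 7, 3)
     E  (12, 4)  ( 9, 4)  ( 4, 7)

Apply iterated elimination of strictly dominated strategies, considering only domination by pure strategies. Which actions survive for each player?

P1 drop C (A beats it: P:9>7 Q:12>2 R:5>1)
P2 drop P (R beats it: A:3>2 B:9>5 D:3>2 E:7>4)
P1 drop E (A beats it: Q:12>9 R:5>4)
P1→{A,B,D} P2→{Q,R}

Remaining: P1:{A,B,D} P2:{Q,R}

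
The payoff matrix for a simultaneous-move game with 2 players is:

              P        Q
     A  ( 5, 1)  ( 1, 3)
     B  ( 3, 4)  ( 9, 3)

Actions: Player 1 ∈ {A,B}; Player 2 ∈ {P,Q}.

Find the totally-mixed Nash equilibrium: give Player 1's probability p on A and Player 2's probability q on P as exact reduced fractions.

P1 indiff ⇒ q·5+(1-q)·1 = q·3+(1-q)·9 ⇒ q(2) = (1-q)(8) ⇒ q = 4/5
P2 indiff ⇒ p·1+(1-p)·4 = p·3+(1-p)·3 ⇒ p(-2) = (1-p)(-1) ⇒ p = 1/3

p=1/3, q=4/5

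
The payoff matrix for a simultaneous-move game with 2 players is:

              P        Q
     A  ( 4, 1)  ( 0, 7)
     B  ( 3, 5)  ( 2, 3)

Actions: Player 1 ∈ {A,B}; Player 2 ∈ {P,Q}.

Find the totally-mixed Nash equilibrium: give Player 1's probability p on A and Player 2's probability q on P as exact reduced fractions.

p=1/4, q=2/3

P1 indiff ⇒ q·4+(1-q)·0 = q·3+(1-q)·2 ⇒ q(1) = (1-q)(2) ⇒ q = 2/3
P2 indiff ⇒ p·1+(1-p)·5 = p·7+(1-p)·3 ⇒ p(-6) = (1-p)(-2) ⇒ p = 1/4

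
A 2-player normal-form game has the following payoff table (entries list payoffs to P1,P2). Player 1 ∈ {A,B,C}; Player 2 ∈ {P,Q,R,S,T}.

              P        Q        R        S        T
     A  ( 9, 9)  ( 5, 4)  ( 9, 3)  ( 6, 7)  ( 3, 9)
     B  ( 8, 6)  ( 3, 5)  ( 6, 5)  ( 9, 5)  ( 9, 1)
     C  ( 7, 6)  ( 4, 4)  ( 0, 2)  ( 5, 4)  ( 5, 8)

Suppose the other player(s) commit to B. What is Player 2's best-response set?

P2 best: {P}

u_2(P vs B) = 6
u_2(Q vs B) = 5
u_2(R vs B) = 5
u_2(S vs B) = 5
u_2(T vs B) = 1
max payoff 6 at {P}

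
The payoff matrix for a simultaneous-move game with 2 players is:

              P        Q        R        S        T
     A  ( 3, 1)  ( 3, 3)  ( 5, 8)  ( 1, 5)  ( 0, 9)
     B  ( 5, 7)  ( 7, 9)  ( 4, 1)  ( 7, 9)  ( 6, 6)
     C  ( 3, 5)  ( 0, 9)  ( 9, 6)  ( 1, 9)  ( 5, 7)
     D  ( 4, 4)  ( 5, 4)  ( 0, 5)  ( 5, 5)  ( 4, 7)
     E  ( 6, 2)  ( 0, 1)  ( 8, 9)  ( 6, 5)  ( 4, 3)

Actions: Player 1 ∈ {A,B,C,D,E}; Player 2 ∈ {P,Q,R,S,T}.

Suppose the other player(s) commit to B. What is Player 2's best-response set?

P2 best: {Q,S}

u_2(P vs B) = 7
u_2(Q vs B) = 9
u_2(R vs B) = 1
u_2(S vs B) = 9
u_2(T vs B) = 6
max payoff 9 at {Q,S}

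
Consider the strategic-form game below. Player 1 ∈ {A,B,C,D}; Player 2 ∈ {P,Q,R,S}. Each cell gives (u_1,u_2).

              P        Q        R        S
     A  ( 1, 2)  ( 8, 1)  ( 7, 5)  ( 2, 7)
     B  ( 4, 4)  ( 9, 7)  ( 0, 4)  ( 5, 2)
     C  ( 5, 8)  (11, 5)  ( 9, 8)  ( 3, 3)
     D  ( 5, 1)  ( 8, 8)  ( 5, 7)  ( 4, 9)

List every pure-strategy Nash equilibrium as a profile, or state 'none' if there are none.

(A,P): not NE [P1→D gives 5>1; P2→S gives 7>2]
(A,Q): not NE [P1→C gives 11>8; P2→S gives 7>1]
(A,R): not NE [P1→C gives 9>7; P2→S gives 7>5]
(A,S): not NE [P1→B gives 5>2]
(B,P): not NE [P1→D gives 5>4; P2→Q gives 7>4]
(B,Q): not NE [P1→C gives 11>9]
(B,R): not NE [P1→C gives 9>0; P2→Q gives 7>4]
(B,S): not NE [P2→Q gives 7>2]
(C,P): NE
(C,Q): not NE [P2→R gives 8>5]
(C,R): NE
(C,S): not NE [P1→B gives 5>3; P2→R gives 8>3]
(D,P): not NE [P2→S gives 9>1]
(D,Q): not NE [P1→C gives 11>8; P2→S gives 9>8]
(D,R): not NE [P1→C gives 9>5; P2→S gives 9>7]
(D,S): not NE [P1→B gives 5>4]

PSNE = {(C,P), (C,R)}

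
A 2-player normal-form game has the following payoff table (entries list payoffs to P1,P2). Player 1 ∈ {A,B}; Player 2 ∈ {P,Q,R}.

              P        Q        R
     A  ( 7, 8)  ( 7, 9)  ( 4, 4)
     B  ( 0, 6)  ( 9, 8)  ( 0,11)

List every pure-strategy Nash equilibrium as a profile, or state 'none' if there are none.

PSNE: ∅

(A,P): not NE [P2→Q gives 9>8]
(A,Q): not NE [P1→B gives 9>7]
(A,R): not NE [P2→Q gives 9>4]
(B,P): not NE [P1→A gives 7>0; P2→R gives 11>6]
(B,Q): not NE [P2→R gives 11>8]
(B,R): not NE [P1→A gives 4>0]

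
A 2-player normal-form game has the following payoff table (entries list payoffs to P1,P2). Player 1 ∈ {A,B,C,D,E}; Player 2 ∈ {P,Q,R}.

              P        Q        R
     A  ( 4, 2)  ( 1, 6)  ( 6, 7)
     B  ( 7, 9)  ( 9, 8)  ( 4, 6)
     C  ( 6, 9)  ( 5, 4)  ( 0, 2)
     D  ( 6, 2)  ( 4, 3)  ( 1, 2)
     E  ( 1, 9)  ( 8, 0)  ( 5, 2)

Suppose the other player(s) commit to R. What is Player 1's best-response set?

u_1(A vs R) = 6
u_1(B vs R) = 4
u_1(C vs R) = 0
u_1(D vs R) = 1
u_1(E vs R) = 5
max payoff 6 at {A}

P1 best: {A}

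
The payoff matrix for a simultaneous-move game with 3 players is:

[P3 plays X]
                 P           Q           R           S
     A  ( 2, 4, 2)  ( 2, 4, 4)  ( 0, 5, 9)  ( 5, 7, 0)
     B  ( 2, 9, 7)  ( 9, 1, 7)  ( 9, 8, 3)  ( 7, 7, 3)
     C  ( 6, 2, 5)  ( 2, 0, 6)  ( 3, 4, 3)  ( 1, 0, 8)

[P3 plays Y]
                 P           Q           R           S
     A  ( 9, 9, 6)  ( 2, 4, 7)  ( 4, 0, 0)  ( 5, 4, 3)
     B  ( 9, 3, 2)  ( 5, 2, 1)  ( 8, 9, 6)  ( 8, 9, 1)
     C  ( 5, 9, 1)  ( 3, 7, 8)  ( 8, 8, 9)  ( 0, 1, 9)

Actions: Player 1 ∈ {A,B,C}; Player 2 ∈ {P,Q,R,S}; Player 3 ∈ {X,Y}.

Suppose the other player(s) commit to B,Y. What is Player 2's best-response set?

u_2(P vs B,Y) = 3
u_2(Q vs B,Y) = 2
u_2(R vs B,Y) = 9
u_2(S vs B,Y) = 9
max payoff 9 at {R,S}

P2 best: {R,S}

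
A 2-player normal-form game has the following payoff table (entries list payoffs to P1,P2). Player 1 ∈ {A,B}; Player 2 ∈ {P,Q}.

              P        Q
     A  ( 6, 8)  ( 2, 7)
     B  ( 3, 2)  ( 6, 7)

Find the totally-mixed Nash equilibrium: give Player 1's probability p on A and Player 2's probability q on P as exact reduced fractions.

p=5/6, q=4/7

P1 indiff ⇒ q·6+(1-q)·2 = q·3+(1-q)·6 ⇒ q(3) = (1-q)(4) ⇒ q = 4/7
P2 indiff ⇒ p·8+(1-p)·2 = p·7+(1-p)·7 ⇒ p(1) = (1-p)(5) ⇒ p = 5/6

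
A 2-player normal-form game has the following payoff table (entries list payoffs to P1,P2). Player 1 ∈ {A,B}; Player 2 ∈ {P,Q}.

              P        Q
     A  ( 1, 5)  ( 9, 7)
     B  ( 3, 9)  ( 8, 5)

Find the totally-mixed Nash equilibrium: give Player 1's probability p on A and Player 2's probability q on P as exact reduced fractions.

P1 indiff ⇒ q·1+(1-q)·9 = q·3+(1-q)·8 ⇒ q(-2) = (1-q)(-1) ⇒ q = 1/3
P2 indiff ⇒ p·5+(1-p)·9 = p·7+(1-p)·5 ⇒ p(-2) = (1-p)(-4) ⇒ p = 2/3

p=2/3, q=1/3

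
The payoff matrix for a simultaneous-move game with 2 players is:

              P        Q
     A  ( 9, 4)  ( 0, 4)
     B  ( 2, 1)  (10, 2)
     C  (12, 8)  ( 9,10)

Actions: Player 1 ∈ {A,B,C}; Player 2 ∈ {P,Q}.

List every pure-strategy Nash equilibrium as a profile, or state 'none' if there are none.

(A,P): not NE [P1→C gives 12>9]
(A,Q): not NE [P1→B gives 10>0]
(B,P): not NE [P1→C gives 12>2; P2→Q gives 2>1]
(B,Q): NE
(C,P): not NE [P2→Q gives 10>8]
(C,Q): not NE [P1→B gives 10>9]

Nash profiles: (B,Q)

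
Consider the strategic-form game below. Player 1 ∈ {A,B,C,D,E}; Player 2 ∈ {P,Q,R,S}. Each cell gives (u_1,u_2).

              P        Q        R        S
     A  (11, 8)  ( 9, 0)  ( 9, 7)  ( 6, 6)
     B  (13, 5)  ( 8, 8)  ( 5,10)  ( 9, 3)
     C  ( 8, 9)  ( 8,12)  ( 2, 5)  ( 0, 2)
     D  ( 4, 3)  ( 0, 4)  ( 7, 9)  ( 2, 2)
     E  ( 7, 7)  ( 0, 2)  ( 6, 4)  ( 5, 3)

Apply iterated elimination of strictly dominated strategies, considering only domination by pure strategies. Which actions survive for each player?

IESDS → P1:{A,B} P2:{P,R}

P1 drop C (A beats it: P:11>8 Q:9>8 R:9>2 S:6>0)
P1 drop D (A beats it: P:11>4 Q:9>0 R:9>7 S:6>2)
P1 drop E (A beats it: P:11>7 Q:9>0 R:9>6 S:6>5)
P2 drop Q (R beats it: A:7>0 B:10>8)
P2 drop S (P beats it: A:8>6 B:5>3)
P1→{A,B} P2→{P,R}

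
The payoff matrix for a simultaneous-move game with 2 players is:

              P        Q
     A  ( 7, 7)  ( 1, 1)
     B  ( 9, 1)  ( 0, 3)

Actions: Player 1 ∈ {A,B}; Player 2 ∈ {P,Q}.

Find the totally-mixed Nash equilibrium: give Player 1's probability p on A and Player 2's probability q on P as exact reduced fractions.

P1 indiff ⇒ q·7+(1-q)·1 = q·9+(1-q)·0 ⇒ q(-2) = (1-q)(-1) ⇒ q = 1/3
P2 indiff ⇒ p·7+(1-p)·1 = p·1+(1-p)·3 ⇒ p(6) = (1-p)(2) ⇒ p = 1/4

(p,q) = (1/4, 1/3)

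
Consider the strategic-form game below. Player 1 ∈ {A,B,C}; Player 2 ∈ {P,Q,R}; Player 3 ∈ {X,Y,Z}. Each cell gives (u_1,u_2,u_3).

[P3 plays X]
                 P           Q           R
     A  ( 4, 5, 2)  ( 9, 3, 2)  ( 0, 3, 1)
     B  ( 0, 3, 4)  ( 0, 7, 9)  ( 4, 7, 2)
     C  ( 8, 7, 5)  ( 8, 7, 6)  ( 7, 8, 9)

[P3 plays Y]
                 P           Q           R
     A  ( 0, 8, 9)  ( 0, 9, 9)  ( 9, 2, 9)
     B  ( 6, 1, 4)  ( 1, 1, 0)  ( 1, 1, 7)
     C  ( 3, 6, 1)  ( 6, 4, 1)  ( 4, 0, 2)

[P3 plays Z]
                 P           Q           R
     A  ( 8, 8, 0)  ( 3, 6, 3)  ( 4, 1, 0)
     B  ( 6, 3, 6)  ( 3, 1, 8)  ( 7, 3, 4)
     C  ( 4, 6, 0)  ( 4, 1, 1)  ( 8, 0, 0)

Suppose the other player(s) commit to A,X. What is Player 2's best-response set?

P2 best: {P}

u_2(P vs A,X) = 5
u_2(Q vs A,X) = 3
u_2(R vs A,X) = 3
max payoff 5 at {P}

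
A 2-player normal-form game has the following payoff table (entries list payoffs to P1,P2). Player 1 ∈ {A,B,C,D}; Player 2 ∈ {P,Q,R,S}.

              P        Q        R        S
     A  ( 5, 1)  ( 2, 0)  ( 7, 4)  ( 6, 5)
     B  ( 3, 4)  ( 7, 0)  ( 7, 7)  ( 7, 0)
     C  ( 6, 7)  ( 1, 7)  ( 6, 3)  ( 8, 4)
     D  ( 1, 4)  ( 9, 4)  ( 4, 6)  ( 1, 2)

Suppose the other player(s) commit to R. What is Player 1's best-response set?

u_1(A vs R) = 7
u_1(B vs R) = 7
u_1(C vs R) = 6
u_1(D vs R) = 4
max payoff 7 at {A,B}

argmax u_1 = {A,B}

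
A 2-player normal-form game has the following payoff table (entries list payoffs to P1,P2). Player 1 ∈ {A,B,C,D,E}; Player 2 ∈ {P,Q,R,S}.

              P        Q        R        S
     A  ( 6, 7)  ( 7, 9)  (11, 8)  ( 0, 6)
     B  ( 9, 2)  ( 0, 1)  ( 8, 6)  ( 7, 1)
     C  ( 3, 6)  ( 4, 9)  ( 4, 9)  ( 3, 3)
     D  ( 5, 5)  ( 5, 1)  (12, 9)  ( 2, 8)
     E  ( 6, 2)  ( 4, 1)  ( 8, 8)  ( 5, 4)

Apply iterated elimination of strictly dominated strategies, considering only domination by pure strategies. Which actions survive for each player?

Survivors P1:{A,D} P2:{Q,R}

P2 drop P (R beats it: A:8>7 B:6>2 C:9>6 D:9>5 E:8>2)
P2 drop S (R beats it: A:8>6 B:6>1 C:9>3 D:9>8 E:8>4)
P1 drop B (A beats it: Q:7>0 R:11>8)
P1 drop C (A beats it: Q:7>4 R:11>4)
P1 drop E (A beats it: Q:7>4 R:11>8)
P1→{A,D} P2→{Q,R}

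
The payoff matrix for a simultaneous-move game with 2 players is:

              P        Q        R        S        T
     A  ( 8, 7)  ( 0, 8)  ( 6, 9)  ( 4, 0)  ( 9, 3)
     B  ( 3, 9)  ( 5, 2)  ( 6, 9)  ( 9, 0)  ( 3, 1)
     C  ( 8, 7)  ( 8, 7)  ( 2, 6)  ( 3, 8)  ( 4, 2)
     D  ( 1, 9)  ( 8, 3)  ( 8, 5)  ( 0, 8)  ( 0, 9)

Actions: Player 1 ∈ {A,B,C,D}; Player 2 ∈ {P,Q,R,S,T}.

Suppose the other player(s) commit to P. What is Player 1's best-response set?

BR_1 = {A,C}

u_1(A vs P) = 8
u_1(B vs P) = 3
u_1(C vs P) = 8
u_1(D vs P) = 1
max payoff 8 at {A,C}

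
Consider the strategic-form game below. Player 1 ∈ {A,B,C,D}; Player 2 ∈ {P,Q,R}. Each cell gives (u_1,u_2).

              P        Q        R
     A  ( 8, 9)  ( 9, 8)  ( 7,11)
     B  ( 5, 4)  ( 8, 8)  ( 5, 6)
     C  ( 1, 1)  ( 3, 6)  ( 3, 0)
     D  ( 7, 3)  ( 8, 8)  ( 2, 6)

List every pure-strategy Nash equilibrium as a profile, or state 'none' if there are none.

NE set: (A,R)

(A,P): not NE [P2→R gives 11>9]
(A,Q): not NE [P2→R gives 11>8]
(A,R): NE
(B,P): not NE [P1→A gives 8>5; P2→Q gives 8>4]
(B,Q): not NE [P1→A gives 9>8]
(B,R): not NE [P1→A gives 7>5; P2→Q gives 8>6]
(C,P): not NE [P1→A gives 8>1; P2→Q gives 6>1]
(C,Q): not NE [P1→A gives 9>3]
(C,R): not NE [P1→A gives 7>3; P2→Q gives 6>0]
(D,P): not NE [P1→A gives 8>7; P2→Q gives 8>3]
(D,Q): not NE [P1→A gives 9>8]
(D,R): not NE [P1→A gives 7>2; P2→Q gives 8>6]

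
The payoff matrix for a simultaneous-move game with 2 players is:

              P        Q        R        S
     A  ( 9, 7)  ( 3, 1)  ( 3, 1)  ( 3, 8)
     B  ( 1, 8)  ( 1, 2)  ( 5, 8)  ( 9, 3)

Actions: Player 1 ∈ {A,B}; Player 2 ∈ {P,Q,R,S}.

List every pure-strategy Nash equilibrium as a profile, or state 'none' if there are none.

(A,P): not NE [P2→S gives 8>7]
(A,Q): not NE [P2→S gives 8>1]
(A,R): not NE [P1→B gives 5>3; P2→S gives 8>1]
(A,S): not NE [P1→B gives 9>3]
(B,P): not NE [P1→A gives 9>1]
(B,Q): not NE [P1→A gives 3>1; P2→R gives 8>2]
(B,R): NE
(B,S): not NE [P2→R gives 8>3]

Nash profiles: (B,R)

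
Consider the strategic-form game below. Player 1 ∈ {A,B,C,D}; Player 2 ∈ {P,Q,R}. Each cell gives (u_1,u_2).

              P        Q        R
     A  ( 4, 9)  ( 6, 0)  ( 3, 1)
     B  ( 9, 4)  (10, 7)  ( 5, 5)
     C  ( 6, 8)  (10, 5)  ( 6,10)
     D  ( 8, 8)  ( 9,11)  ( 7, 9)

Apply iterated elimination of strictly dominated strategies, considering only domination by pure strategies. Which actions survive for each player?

P1 drop A (B beats it: P:9>4 Q:10>6 R:5>3)
P2 drop P (R beats it: B:5>4 C:10>8 D:9>8)
P1→{B,C,D} P2→{Q,R}

IESDS → P1:{B,C,D} P2:{Q,R}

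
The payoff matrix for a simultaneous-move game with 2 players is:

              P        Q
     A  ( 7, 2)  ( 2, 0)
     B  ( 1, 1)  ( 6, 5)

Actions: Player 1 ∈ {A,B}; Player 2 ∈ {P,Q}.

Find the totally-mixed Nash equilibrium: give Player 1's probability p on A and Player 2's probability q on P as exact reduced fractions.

(p,q) = (2/3, 2/5)

P1 indiff ⇒ q·7+(1-q)·2 = q·1+(1-q)·6 ⇒ q(6) = (1-q)(4) ⇒ q = 2/5
P2 indiff ⇒ p·2+(1-p)·1 = p·0+(1-p)·5 ⇒ p(2) = (1-p)(4) ⇒ p = 2/3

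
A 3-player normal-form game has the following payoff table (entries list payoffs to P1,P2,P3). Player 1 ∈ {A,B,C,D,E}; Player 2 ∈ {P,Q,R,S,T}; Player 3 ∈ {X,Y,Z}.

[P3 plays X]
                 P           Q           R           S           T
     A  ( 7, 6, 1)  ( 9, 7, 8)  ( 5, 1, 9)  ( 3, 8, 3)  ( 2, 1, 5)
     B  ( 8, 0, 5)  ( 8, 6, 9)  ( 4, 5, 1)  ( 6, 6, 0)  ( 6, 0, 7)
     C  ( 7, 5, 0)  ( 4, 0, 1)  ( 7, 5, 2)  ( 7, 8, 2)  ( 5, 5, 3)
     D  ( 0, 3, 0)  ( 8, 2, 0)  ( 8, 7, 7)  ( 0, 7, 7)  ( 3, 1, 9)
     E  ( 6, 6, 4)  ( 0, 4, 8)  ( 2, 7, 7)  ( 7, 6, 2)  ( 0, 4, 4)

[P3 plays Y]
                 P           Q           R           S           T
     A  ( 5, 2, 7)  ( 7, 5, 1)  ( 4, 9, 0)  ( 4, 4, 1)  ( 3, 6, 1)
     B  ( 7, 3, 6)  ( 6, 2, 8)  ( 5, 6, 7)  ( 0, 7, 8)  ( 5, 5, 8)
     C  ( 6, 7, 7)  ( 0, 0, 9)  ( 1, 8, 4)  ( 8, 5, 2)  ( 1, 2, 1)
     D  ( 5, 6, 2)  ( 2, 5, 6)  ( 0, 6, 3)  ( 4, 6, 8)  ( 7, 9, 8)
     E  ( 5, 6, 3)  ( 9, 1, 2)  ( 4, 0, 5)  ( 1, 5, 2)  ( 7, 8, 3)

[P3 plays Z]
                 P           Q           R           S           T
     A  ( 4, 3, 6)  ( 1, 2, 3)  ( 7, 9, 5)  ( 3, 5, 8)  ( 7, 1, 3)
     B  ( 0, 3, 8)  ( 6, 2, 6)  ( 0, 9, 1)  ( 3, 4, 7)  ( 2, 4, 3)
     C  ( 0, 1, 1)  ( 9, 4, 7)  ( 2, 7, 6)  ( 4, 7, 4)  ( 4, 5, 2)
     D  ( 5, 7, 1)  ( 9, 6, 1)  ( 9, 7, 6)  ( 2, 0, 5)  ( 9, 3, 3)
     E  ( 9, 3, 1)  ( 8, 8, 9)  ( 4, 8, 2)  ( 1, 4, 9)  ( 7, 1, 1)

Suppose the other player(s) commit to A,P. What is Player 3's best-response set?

P3 best: {Y}

u_3(X vs A,P) = 1
u_3(Y vs A,P) = 7
u_3(Z vs A,P) = 6
max payoff 7 at {Y}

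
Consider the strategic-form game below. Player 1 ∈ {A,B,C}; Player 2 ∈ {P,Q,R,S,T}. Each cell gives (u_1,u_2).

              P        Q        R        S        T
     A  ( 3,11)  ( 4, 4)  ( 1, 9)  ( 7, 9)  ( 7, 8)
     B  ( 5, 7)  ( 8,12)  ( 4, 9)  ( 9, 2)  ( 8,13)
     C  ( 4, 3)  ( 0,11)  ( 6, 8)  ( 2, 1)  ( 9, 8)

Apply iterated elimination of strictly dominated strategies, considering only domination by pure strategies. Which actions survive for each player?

P1 drop A (B beats it: P:5>3 Q:8>4 R:4>1 S:9>7 T:8>7)
P2 drop P (Q beats it: B:12>7 C:11>3)
P2 drop R (Q beats it: B:12>9 C:11>8)
P2 drop S (Q beats it: B:12>2 C:11>1)
P1→{B,C} P2→{Q,T}

Survivors P1:{B,C} P2:{Q,T}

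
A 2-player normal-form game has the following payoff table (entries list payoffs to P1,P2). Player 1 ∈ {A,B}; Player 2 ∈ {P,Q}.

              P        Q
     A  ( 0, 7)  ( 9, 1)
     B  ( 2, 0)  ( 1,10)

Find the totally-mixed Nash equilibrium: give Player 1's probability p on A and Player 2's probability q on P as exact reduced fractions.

P1 indiff ⇒ q·0+(1-q)·9 = q·2+(1-q)·1 ⇒ q(-2) = (1-q)(-8) ⇒ q = 4/5
P2 indiff ⇒ p·7+(1-p)·0 = p·1+(1-p)·10 ⇒ p(6) = (1-p)(10) ⇒ p = 5/8

(p,q) = (5/8, 4/5)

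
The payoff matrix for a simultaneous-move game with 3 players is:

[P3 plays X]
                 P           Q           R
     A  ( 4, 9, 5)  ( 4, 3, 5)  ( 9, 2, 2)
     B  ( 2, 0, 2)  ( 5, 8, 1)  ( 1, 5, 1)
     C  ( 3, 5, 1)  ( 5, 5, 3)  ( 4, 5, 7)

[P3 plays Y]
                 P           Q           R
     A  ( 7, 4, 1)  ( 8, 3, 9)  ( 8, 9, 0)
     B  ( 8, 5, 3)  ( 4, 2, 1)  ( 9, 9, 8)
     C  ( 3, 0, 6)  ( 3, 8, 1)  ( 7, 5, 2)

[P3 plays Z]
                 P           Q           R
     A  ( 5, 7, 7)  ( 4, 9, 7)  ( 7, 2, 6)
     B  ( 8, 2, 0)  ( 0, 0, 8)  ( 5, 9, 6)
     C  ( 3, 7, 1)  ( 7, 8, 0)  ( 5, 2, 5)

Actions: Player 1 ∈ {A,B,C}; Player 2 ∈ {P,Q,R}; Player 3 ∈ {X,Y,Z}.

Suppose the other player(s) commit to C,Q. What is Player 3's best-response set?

P3 best: {X}

u_3(X vs C,Q) = 3
u_3(Y vs C,Q) = 1
u_3(Z vs C,Q) = 0
max payoff 3 at {X}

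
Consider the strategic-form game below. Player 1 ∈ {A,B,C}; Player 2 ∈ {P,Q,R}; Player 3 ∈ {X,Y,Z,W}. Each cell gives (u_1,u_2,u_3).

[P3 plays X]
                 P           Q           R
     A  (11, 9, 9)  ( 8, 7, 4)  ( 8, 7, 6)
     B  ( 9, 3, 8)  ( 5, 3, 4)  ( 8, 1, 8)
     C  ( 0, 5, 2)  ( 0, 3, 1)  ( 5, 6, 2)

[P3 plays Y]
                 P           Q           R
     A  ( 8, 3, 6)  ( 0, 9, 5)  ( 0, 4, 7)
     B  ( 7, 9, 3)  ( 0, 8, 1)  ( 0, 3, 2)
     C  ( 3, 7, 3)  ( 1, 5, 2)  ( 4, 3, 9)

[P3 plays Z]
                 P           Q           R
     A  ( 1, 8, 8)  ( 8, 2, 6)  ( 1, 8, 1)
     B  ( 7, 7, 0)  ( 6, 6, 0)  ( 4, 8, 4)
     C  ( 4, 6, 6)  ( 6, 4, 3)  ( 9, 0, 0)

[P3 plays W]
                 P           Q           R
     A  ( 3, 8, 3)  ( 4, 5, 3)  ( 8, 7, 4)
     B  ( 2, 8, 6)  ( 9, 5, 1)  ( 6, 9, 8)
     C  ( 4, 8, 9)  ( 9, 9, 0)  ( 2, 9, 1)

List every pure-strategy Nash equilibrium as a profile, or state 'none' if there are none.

(A,P,X): NE
(A,P,Y): not NE [P2→Q gives 9>3; P3→X gives 9>6]
(A,P,Z): not NE [P1→B gives 7>1; P3→X gives 9>8]
(A,P,W): not NE [P1→C gives 4>3; P3→X gives 9>3]
(A,Q,X): not NE [P2→P gives 9>7; P3→Z gives 6>4]
(A,Q,Y): not NE [P1→C gives 1>0; P3→Z gives 6>5]
(A,Q,Z): not NE [P2→R gives 8>2]
(A,Q,W): not NE [P1→C gives 9>4; P2→P gives 8>5; P3→Z gives 6>3]
(A,R,X): not NE [P2→P gives 9>7; P3→Y gives 7>6]
(A,R,Y): not NE [P1→C gives 4>0; P2→Q gives 9>4]
(A,R,Z): not NE [P1→C gives 9>1; P3→Y gives 7>1]
(A,R,W): not NE [P2→P gives 8>7; P3→Y gives 7>4]
(B,P,X): not NE [P1→A gives 11>9]
(B,P,Y): not NE [P1→A gives 8>7; P3→X gives 8>3]
(B,P,Z): not NE [P2→R gives 8>7; P3→X gives 8>0]
(B,P,W): not NE [P1→C gives 4>2; P2→R gives 9>8; P3→X gives 8>6]
(B,Q,X): not NE [P1→A gives 8>5]
(B,Q,Y): not NE [P1→C gives 1>0; P2→P gives 9>8; P3→X gives 4>1]
(B,Q,Z): not NE [P1→A gives 8>6; P2→R gives 8>6; P3→X gives 4>0]
(B,Q,W): not NE [P2→R gives 9>5; P3→X gives 4>1]
(B,R,X): not NE [P2→Q gives 3>1]
(B,R,Y): not NE [P1→C gives 4>0; P2→P gives 9>3; P3→W gives 8>2]
(B,R,Z): not NE [P1→C gives 9>4; P3→W gives 8>4]
(B,R,W): not NE [P1→A gives 8>6]
(C,P,X): not NE [P1→A gives 11>0; P2→R gives 6>5; P3→W gives 9>2]
(C,P,Y): not NE [P1→A gives 8>3; P3→W gives 9>3]
(C,P,Z): not NE [P1→B gives 7>4; P3→W gives 9>6]
(C,P,W): not NE [P2→R gives 9>8]
(C,Q,X): not NE [P1→A gives 8>0; P2→R gives 6>3; P3→Z gives 3>1]
(C,Q,Y): not NE [P2→P gives 7>5; P3→Z gives 3>2]
(C,Q,Z): not NE [P1→A gives 8>6; P2→P gives 6>4]
(C,Q,W): not NE [P3→Z gives 3>0]
(C,R,X): not NE [P1→B gives 8>5; P3→Y gives 9>2]
(C,R,Y): not NE [P2→P gives 7>3]
(C,R,Z): not NE [P2→P gives 6>0; P3→Y gives 9>0]
(C,R,W): not NE [P1→A gives 8>2; P3→Y gives 9>1]

PSNE = {(A,P,X)}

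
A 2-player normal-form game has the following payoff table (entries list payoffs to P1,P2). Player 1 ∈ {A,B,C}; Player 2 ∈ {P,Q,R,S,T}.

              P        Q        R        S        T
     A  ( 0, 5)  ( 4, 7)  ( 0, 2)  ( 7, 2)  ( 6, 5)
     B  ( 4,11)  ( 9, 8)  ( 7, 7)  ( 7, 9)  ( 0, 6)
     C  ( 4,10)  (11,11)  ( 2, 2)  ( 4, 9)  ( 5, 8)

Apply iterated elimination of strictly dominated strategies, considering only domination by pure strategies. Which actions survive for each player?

P2 drop R (P beats it: A:5>2 B:11>7 C:10>2)
P2 drop S (P beats it: A:5>2 B:11>9 C:10>9)
P2 drop T (Q beats it: A:7>5 B:8>6 C:11>8)
P1 drop A (B beats it: P:4>0 Q:9>4)
P1→{B,C} P2→{P,Q}

Survivors P1:{B,C} P2:{P,Q}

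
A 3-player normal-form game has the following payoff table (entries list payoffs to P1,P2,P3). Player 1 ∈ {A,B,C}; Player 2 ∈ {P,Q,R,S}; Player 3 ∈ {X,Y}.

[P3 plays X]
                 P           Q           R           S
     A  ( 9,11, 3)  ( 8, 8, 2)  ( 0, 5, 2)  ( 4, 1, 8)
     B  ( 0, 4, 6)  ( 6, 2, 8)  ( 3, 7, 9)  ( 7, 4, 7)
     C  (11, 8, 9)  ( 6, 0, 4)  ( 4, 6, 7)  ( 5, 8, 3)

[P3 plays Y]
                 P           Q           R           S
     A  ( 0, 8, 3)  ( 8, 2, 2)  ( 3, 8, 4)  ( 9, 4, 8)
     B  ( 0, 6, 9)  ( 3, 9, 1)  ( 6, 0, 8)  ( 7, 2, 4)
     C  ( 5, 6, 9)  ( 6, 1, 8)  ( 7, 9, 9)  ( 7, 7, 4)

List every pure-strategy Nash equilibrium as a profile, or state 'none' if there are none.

(A,P,X): not NE [P1→C gives 11>9]
(A,P,Y): not NE [P1→C gives 5>0]
(A,Q,X): not NE [P2→P gives 11>8]
(A,Q,Y): not NE [P2→R gives 8>2]
(A,R,X): not NE [P1→C gives 4>0; P2→P gives 11>5; P3→Y gives 4>2]
(A,R,Y): not NE [P1→C gives 7>3]
(A,S,X): not NE [P1→B gives 7>4; P2→P gives 11>1]
(A,S,Y): not NE [P2→R gives 8>4]
(B,P,X): not NE [P1→C gives 11>0; P2→R gives 7>4; P3→Y gives 9>6]
(B,P,Y): not NE [P1→C gives 5>0; P2→Q gives 9>6]
(B,Q,X): not NE [P1→A gives 8>6; P2→R gives 7>2]
(B,Q,Y): not NE [P1→A gives 8>3; P3→X gives 8>1]
(B,R,X): not NE [P1→C gives 4>3]
(B,R,Y): not NE [P1→C gives 7>6; P2→Q gives 9>0; P3→X gives 9>8]
(B,S,X): not NE [P2→R gives 7>4]
(B,S,Y): not NE [P1→A gives 9>7; P2→Q gives 9>2; P3→X gives 7>4]
(C,P,X): NE
(C,P,Y): not NE [P2→R gives 9>6]
(C,Q,X): not NE [P1→A gives 8>6; P2→S gives 8>0; P3→Y gives 8>4]
(C,Q,Y): not NE [P1→A gives 8>6; P2→R gives 9>1]
(C,R,X): not NE [P2→S gives 8>6; P3→Y gives 9>7]
(C,R,Y): NE
(C,S,X): not NE [P1→B gives 7>5; P3→Y gives 4>3]
(C,S,Y): not NE [P1→A gives 9>7; P2→R gives 9>7]

PSNE = {(C,P,X), (C,R,Y)}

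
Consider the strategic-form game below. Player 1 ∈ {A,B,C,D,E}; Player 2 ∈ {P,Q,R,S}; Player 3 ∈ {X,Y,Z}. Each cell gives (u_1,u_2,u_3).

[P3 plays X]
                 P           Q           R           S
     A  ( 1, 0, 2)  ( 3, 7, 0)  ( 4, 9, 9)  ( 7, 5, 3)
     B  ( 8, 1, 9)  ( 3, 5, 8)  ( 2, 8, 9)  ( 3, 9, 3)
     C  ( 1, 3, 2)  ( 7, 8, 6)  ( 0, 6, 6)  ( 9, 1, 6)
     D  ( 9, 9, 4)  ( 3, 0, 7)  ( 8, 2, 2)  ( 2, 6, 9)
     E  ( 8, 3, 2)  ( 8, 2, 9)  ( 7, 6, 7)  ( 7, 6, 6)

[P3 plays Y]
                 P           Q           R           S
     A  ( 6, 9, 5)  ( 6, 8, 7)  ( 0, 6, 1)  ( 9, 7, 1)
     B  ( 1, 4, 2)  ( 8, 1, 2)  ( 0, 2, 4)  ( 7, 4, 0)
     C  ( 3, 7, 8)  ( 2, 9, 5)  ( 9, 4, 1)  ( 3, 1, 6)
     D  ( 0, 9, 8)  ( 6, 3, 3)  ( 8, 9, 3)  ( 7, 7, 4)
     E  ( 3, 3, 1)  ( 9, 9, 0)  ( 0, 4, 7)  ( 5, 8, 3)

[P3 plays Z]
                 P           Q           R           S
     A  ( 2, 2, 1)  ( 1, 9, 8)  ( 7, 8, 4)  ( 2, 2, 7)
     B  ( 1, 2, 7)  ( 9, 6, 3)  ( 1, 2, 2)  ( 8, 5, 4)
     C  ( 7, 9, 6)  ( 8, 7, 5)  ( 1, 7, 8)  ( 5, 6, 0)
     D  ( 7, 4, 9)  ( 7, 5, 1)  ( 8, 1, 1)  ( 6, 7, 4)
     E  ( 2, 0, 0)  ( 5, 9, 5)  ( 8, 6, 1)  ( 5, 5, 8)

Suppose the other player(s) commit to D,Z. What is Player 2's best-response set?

u_2(P vs D,Z) = 4
u_2(Q vs D,Z) = 5
u_2(R vs D,Z) = 1
u_2(S vs D,Z) = 7
max payoff 7 at {S}

P2 best: {S}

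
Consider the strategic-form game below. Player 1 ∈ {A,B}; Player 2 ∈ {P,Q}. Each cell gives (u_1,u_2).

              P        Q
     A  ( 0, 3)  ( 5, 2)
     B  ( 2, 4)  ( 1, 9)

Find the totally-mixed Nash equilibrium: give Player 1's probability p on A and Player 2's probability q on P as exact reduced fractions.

P1 mixes 5/6 on A; P2 mixes 2/3 on P

P1 indiff ⇒ q·0+(1-q)·5 = q·2+(1-q)·1 ⇒ q(-2) = (1-q)(-4) ⇒ q = 2/3
P2 indiff ⇒ p·3+(1-p)·4 = p·2+(1-p)·9 ⇒ p(1) = (1-p)(5) ⇒ p = 5/6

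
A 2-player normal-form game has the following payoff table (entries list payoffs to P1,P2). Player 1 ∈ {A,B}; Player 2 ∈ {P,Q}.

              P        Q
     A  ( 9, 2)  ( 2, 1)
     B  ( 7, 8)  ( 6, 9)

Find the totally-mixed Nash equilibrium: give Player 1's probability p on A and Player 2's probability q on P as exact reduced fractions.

P1 indiff ⇒ q·9+(1-q)·2 = q·7+(1-q)·6 ⇒ q(2) = (1-q)(4) ⇒ q = 2/3
P2 indiff ⇒ p·2+(1-p)·8 = p·1+(1-p)·9 ⇒ p(1) = (1-p)(1) ⇒ p = 1/2

(p,q) = (1/2, 2/3)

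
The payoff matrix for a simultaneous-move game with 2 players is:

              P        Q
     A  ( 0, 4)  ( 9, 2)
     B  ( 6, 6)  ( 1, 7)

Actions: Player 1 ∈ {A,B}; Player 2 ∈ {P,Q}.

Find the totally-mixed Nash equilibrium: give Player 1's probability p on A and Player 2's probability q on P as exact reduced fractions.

(p,q) = (1/3, 4/7)

P1 indiff ⇒ q·0+(1-q)·9 = q·6+(1-q)·1 ⇒ q(-6) = (1-q)(-8) ⇒ q = 4/7
P2 indiff ⇒ p·4+(1-p)·6 = p·2+(1-p)·7 ⇒ p(2) = (1-p)(1) ⇒ p = 1/3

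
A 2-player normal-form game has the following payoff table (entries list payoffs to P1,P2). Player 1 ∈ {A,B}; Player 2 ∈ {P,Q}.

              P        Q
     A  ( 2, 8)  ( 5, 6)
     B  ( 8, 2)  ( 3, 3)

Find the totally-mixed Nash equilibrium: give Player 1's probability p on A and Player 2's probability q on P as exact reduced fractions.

P1 indiff ⇒ q·2+(1-q)·5 = q·8+(1-q)·3 ⇒ q(-6) = (1-q)(-2) ⇒ q = 1/4
P2 indiff ⇒ p·8+(1-p)·2 = p·6+(1-p)·3 ⇒ p(2) = (1-p)(1) ⇒ p = 1/3

P1 mixes 1/3 on A; P2 mixes 1/4 on P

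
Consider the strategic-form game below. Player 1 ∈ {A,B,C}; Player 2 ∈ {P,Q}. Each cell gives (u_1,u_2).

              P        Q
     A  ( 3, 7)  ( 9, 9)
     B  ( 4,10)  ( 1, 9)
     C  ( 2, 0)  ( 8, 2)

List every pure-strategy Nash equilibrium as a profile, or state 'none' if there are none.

(A,P): not NE [P1→B gives 4>3; P2→Q gives 9>7]
(A,Q): NE
(B,P): NE
(B,Q): not NE [P1→A gives 9>1; P2→P gives 10>9]
(C,P): not NE [P1→B gives 4>2; P2→Q gives 2>0]
(C,Q): not NE [P1→A gives 9>8]

NE set: (A,Q), (B,P)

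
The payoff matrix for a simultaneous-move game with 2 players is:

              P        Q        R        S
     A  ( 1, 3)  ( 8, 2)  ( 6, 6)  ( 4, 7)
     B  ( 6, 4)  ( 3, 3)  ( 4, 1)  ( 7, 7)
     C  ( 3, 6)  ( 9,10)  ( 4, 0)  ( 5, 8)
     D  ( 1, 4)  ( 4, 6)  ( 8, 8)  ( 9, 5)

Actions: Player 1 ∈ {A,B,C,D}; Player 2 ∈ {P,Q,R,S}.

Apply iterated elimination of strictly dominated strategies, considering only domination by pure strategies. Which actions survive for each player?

P2 drop P (S beats it: A:7>3 B:7>4 C:8>6 D:5>4)
P1 drop B (D beats it: Q:4>3 R:8>4 S:9>7)
P1→{A,C,D} P2→{Q,R,S}

Survivors P1:{A,C,D} P2:{Q,R,S}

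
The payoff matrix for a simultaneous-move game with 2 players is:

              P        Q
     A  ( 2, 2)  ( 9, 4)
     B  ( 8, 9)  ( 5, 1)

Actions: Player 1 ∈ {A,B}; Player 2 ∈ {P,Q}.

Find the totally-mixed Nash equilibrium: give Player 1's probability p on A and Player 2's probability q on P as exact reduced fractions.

(p,q) = (4/5, 2/5)

P1 indiff ⇒ q·2+(1-q)·9 = q·8+(1-q)·5 ⇒ q(-6) = (1-q)(-4) ⇒ q = 2/5
P2 indiff ⇒ p·2+(1-p)·9 = p·4+(1-p)·1 ⇒ p(-2) = (1-p)(-8) ⇒ p = 4/5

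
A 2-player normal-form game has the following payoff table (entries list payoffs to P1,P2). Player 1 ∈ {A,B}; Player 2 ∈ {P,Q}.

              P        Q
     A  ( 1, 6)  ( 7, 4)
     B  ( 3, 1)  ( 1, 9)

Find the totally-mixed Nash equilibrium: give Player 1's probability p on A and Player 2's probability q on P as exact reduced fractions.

p=4/5, q=3/4

P1 indiff ⇒ q·1+(1-q)·7 = q·3+(1-q)·1 ⇒ q(-2) = (1-q)(-6) ⇒ q = 3/4
P2 indiff ⇒ p·6+(1-p)·1 = p·4+(1-p)·9 ⇒ p(2) = (1-p)(8) ⇒ p = 4/5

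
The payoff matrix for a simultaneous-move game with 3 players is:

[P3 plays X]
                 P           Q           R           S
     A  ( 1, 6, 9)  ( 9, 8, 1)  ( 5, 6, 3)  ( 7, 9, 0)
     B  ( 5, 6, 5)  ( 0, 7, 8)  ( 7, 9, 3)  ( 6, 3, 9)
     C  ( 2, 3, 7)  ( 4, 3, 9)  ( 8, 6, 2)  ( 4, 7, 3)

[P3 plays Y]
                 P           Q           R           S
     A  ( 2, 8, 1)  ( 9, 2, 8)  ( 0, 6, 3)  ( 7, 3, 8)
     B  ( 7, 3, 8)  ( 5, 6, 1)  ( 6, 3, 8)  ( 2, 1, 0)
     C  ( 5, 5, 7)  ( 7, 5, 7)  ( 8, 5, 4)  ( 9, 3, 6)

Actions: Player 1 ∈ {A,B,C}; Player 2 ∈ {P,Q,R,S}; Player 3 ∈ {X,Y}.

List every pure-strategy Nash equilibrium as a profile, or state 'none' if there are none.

(A,P,X): not NE [P1→B gives 5>1; P2→S gives 9>6]
(A,P,Y): not NE [P1→B gives 7>2; P3→X gives 9>1]
(A,Q,X): not NE [P2→S gives 9>8; P3→Y gives 8>1]
(A,Q,Y): not NE [P2→P gives 8>2]
(A,R,X): not NE [P1→C gives 8>5; P2→S gives 9>6]
(A,R,Y): not NE [P1→C gives 8>0; P2→P gives 8>6]
(A,S,X): not NE [P3→Y gives 8>0]
(A,S,Y): not NE [P1→C gives 9>7; P2→P gives 8>3]
(B,P,X): not NE [P2→R gives 9>6; P3→Y gives 8>5]
(B,P,Y): not NE [P2→Q gives 6>3]
(B,Q,X): not NE [P1→A gives 9>0; P2→R gives 9>7]
(B,Q,Y): not NE [P1→A gives 9>5; P3→X gives 8>1]
(B,R,X): not NE [P1→C gives 8>7; P3→Y gives 8>3]
(B,R,Y): not NE [P1→C gives 8>6; P2→Q gives 6>3]
(B,S,X): not NE [P1→A gives 7>6; P2→R gives 9>3]
(B,S,Y): not NE [P1→C gives 9>2; P2→Q gives 6>1; P3→X gives 9>0]
(C,P,X): not NE [P1→B gives 5>2; P2→S gives 7>3]
(C,P,Y): not NE [P1→B gives 7>5]
(C,Q,X): not NE [P1→A gives 9>4; P2→S gives 7>3]
(C,Q,Y): not NE [P1→A gives 9>7; P3→X gives 9>7]
(C,R,X): not NE [P2→S gives 7>6; P3→Y gives 4>2]
(C,R,Y): NE
(C,S,X): not NE [P1→A gives 7>4; P3→Y gives 6>3]
(C,S,Y): not NE [P2→R gives 5>3]

NE set: (C,R,Y)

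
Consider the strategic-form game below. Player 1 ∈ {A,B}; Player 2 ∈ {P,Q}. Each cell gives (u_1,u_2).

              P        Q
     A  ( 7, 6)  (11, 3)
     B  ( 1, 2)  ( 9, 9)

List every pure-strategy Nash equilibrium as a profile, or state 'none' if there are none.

(A,P): NE
(A,Q): not NE [P2→P gives 6>3]
(B,P): not NE [P1→A gives 7>1; P2→Q gives 9>2]
(B,Q): not NE [P1→A gives 11>9]

Nash profiles: (A,P)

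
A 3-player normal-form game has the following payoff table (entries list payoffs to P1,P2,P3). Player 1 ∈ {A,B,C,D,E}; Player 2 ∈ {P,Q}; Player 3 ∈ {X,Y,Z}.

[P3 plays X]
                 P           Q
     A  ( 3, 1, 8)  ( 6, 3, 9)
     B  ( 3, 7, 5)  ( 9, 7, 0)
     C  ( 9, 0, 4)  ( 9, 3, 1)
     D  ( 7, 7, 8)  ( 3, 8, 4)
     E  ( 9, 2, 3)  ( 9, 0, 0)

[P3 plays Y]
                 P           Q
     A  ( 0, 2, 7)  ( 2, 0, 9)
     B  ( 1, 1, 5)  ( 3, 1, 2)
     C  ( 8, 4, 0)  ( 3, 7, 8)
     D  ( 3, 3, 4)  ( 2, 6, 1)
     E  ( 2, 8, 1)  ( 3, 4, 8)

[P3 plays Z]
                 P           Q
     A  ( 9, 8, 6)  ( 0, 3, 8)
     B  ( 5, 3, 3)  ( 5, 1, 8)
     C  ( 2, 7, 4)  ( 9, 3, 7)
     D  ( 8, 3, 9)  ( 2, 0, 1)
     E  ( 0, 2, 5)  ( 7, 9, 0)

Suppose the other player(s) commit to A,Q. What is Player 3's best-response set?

u_3(X vs A,Q) = 9
u_3(Y vs A,Q) = 9
u_3(Z vs A,Q) = 8
max payoff 9 at {X,Y}

argmax u_3 = {X,Y}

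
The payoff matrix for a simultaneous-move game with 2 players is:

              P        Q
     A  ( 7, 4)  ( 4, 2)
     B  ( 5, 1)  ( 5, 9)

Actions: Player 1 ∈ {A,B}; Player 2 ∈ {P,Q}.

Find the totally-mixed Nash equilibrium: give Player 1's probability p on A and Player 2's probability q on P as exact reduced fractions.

p=4/5, q=1/3

P1 indiff ⇒ q·7+(1-q)·4 = q·5+(1-q)·5 ⇒ q(2) = (1-q)(1) ⇒ q = 1/3
P2 indiff ⇒ p·4+(1-p)·1 = p·2+(1-p)·9 ⇒ p(2) = (1-p)(8) ⇒ p = 4/5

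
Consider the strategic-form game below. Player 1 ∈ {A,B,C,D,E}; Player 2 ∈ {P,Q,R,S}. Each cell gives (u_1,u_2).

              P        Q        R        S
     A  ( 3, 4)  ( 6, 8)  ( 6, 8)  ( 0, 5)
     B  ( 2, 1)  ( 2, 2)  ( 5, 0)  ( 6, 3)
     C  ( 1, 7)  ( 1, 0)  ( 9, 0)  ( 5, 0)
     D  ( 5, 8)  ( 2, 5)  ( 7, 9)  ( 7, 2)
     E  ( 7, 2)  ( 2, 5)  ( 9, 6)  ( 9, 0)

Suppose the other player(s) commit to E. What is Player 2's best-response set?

u_2(P vs E) = 2
u_2(Q vs E) = 5
u_2(R vs E) = 6
u_2(S vs E) = 0
max payoff 6 at {R}

P2 best: {R}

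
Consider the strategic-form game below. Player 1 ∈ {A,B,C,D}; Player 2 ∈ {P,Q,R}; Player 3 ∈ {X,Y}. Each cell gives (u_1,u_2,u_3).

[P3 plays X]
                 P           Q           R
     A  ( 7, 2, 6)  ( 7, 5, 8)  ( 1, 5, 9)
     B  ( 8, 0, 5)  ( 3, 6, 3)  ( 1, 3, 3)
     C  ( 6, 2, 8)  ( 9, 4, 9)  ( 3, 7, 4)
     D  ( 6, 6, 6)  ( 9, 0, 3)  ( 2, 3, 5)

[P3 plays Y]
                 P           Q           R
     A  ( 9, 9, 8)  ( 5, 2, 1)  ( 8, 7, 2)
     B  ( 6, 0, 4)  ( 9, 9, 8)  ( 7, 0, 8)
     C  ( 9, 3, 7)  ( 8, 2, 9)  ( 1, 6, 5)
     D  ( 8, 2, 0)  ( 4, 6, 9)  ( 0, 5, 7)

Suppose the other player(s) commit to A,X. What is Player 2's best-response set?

argmax u_2 = {Q,R}

u_2(P vs A,X) = 2
u_2(Q vs A,X) = 5
u_2(R vs A,X) = 5
max payoff 5 at {Q,R}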